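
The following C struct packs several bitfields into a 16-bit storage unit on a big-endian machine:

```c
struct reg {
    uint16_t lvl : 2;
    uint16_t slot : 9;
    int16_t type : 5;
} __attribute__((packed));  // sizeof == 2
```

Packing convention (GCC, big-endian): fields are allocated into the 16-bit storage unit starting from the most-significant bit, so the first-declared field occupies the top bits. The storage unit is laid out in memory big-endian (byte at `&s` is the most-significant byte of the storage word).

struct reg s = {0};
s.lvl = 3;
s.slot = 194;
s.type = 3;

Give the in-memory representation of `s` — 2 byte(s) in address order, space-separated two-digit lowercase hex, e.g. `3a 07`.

d8 43

[14+:2] lvl=3 & 0x3 = 0x3; word=0xc000
[5+:9] slot=194 & 0x1ff = 0xc2; word=0xd840
[0+:5] type=3 & 0x1f = 0x3; word=0xd843
word = 0xd843 → big-endian bytes:
  [0]=0xd8  [1]=0x43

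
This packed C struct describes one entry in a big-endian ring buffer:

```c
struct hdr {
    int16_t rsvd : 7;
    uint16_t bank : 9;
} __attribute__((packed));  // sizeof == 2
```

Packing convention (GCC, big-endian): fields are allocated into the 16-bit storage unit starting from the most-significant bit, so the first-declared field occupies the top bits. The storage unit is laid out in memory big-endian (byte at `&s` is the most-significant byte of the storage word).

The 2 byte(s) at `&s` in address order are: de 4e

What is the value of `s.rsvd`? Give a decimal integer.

-17

[0]=0xde [1]=0x4e (big-endian) → word 0xde4e
rsvd [9+:7] = (word>>9) & 0x7f = 111  ←
bank [0+:9] = (word>>0) & 0x1ff = 78
rsvd signed 7b, MSB=1: 111 - 128 = -17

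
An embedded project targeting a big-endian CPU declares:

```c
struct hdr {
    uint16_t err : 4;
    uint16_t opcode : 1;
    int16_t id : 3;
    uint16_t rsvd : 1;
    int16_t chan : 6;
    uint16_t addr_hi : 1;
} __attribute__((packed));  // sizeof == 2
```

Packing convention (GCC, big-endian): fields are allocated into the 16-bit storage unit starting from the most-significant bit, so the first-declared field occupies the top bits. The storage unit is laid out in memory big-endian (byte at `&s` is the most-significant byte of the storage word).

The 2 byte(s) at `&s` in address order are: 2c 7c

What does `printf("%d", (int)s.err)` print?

[0]=0x2c [1]=0x7c (big-endian) → word 0x2c7c
err:4 @ bit 12 → (0x2c7c>>12)&0xf = 0x2  ←
opcode:1 @ bit 11 → (0x2c7c>>11)&0x1 = 0x1
id:3 @ bit 8 → (0x2c7c>>8)&0x7 = 0x4
rsvd:1 @ bit 7 → (0x2c7c>>7)&0x1 = 0x0
chan:6 @ bit 1 → (0x2c7c>>1)&0x3f = 0x3e
addr_hi:1 @ bit 0 → (0x2c7c>>0)&0x1 = 0x0

2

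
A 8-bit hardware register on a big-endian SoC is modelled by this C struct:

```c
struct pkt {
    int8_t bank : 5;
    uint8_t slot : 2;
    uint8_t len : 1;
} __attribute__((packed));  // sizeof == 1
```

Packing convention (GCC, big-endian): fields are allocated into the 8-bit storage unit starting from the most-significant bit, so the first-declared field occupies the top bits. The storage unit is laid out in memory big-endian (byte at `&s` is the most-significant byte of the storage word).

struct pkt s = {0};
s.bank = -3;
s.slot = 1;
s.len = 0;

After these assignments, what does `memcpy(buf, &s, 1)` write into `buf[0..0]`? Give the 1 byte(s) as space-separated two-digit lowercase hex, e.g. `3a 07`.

ea

bank:5 = -3 → 0x1d << 3 → word 0xe8
slot:2 = 1 → 0x1 << 1 → word 0xea
len:1 = 0 → 0x0 << 0 → word 0xea
word = 0xea → big-endian bytes:
  [0]=0xea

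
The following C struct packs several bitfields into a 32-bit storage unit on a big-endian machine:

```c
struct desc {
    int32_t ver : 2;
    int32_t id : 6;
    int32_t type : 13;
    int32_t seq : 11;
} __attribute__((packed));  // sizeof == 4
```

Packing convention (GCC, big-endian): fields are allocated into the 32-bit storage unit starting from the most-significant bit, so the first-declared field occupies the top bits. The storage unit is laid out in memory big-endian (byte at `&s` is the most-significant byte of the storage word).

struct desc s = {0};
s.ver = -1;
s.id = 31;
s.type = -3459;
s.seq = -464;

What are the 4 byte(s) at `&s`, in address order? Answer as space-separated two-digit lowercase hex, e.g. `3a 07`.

df 93 ee 30

[30+:2] ver=-1 & 0x3 = 0x3; word=0xc0000000
[24+:6] id=31 & 0x3f = 0x1f; word=0xdf000000
[11+:13] type=-3459 & 0x1fff = 0x127d; word=0xdf93e800
[0+:11] seq=-464 & 0x7ff = 0x630; word=0xdf93ee30
word = 0xdf93ee30 → big-endian bytes:
  [0]=0xdf  [1]=0x93  [2]=0xee  [3]=0x30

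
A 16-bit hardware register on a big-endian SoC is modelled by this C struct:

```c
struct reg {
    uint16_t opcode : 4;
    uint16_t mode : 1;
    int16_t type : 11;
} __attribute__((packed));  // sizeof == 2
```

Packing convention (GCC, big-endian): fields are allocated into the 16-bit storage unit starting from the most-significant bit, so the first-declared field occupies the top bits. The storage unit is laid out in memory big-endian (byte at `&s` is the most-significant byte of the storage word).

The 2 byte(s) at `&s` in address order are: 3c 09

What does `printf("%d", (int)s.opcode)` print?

[0]=0x3c [1]=0x09 (big-endian) → word 0x3c09
opcode:4 @ bit 12 → (0x3c09>>12)&0xf = 0x3  ←
mode:1 @ bit 11 → (0x3c09>>11)&0x1 = 0x1
type:11 @ bit 0 → (0x3c09>>0)&0x7ff = 0x409

3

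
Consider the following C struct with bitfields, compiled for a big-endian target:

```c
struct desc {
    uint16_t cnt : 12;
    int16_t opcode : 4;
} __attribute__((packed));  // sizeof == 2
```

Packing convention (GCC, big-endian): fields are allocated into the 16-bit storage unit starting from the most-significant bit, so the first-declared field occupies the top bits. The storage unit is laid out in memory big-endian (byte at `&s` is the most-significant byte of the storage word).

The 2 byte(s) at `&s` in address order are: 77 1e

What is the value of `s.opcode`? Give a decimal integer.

-2

[0]=0x77 [1]=0x1e (big-endian) → word 0x771e
cnt:12 @ bit 4 → (0x771e>>4)&0xfff = 0x771
opcode:4 @ bit 0 → (0x771e>>0)&0xf = 0xe  ←
opcode signed 4b, MSB=1: 14 - 16 = -2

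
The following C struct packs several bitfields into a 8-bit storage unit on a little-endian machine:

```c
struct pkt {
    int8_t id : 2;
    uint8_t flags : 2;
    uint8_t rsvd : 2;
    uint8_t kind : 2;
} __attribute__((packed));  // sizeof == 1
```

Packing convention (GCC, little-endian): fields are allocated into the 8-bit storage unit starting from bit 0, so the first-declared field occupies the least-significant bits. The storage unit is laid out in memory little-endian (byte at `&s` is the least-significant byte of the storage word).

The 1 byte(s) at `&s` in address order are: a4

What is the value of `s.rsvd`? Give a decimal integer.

[0]=0xa4 (little-endian) → word 0xa4
id:2 @ bit 0 → (0xa4>>0)&0x3 = 0x0
flags:2 @ bit 2 → (0xa4>>2)&0x3 = 0x1
rsvd:2 @ bit 4 → (0xa4>>4)&0x3 = 0x2  ←
kind:2 @ bit 6 → (0xa4>>6)&0x3 = 0x2

2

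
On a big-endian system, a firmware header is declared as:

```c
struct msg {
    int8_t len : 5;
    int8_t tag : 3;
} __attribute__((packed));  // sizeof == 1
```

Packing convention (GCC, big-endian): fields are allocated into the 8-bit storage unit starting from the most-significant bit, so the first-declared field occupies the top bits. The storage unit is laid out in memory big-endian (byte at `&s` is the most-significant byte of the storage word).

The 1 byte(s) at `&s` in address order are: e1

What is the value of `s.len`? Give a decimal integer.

-4

[0]=0xe1 (big-endian) → word 0xe1
len:5 @ bit 3 → (0xe1>>3)&0x1f = 0x1c  ←
tag:3 @ bit 0 → (0xe1>>0)&0x7 = 0x1
len signed 5b, MSB=1: 28 - 32 = -4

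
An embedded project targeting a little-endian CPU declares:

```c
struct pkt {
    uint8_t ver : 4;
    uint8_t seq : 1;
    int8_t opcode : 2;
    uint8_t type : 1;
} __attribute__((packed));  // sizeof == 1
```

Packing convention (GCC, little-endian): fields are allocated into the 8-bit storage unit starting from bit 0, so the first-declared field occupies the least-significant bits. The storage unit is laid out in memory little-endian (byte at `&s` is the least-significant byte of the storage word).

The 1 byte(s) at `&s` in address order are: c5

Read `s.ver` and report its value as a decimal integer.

5

[0]=0xc5 (little-endian) → word 0xc5
ver [0+:4] = (word>>0) & 0xf = 5  ←
seq [4+:1] = (word>>4) & 0x1 = 0
opcode [5+:2] = (word>>5) & 0x3 = 2
type [7+:1] = (word>>7) & 0x1 = 1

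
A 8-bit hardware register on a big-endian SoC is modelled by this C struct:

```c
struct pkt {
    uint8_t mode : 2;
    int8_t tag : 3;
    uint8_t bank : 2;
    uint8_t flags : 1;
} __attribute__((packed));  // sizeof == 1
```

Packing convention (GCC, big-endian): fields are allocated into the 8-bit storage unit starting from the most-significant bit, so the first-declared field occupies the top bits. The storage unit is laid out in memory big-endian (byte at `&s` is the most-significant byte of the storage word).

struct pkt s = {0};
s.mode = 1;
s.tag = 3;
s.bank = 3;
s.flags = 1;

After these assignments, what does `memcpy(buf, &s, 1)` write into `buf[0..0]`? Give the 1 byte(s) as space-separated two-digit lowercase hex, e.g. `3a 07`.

[6+:2] mode=1 & 0x3 = 0x1; word=0x40
[3+:3] tag=3 & 0x7 = 0x3; word=0x58
[1+:2] bank=3 & 0x3 = 0x3; word=0x5e
[0+:1] flags=1 & 0x1 = 0x1; word=0x5f
word = 0x5f → big-endian bytes:
  [0]=0x5f

5f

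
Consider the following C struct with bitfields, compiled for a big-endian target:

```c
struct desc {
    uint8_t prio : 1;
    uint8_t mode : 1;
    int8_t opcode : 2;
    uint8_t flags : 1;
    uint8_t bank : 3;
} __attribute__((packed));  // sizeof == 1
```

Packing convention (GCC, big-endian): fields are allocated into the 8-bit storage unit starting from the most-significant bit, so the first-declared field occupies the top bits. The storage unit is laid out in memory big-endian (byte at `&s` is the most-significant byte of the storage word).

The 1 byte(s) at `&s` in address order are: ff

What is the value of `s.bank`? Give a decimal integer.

[0]=0xff (big-endian) → word 0xff
prio:1 @ bit 7 → (0xff>>7)&0x1 = 0x1
mode:1 @ bit 6 → (0xff>>6)&0x1 = 0x1
opcode:2 @ bit 4 → (0xff>>4)&0x3 = 0x3
flags:1 @ bit 3 → (0xff>>3)&0x1 = 0x1
bank:3 @ bit 0 → (0xff>>0)&0x7 = 0x7  ←

7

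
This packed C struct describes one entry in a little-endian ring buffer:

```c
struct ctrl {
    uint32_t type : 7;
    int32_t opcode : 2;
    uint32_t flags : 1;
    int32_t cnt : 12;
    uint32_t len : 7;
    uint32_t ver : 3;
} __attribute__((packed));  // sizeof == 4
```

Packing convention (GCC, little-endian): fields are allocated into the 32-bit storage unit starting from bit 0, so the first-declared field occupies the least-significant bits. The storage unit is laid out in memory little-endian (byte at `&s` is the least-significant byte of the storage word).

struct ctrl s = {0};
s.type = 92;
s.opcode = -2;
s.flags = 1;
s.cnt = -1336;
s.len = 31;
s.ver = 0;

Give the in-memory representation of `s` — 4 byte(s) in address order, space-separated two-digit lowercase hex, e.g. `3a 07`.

type (7b) val=92 bits=0x5c at bit 0: 0x0000005c
opcode (2b) val=-2 bits=0x2 at bit 7: 0x0000015c
flags (1b) val=1 bits=0x1 at bit 9: 0x0000035c
cnt (12b) val=-1336 bits=0xac8 at bit 10: 0x002b235c
len (7b) val=31 bits=0x1f at bit 22: 0x07eb235c
ver (3b) val=0 bits=0x0 at bit 29: 0x07eb235c
word = 0x07eb235c → little-endian bytes:
  [0]=0x5c  [1]=0x23  [2]=0xeb  [3]=0x07

5c 23 eb 07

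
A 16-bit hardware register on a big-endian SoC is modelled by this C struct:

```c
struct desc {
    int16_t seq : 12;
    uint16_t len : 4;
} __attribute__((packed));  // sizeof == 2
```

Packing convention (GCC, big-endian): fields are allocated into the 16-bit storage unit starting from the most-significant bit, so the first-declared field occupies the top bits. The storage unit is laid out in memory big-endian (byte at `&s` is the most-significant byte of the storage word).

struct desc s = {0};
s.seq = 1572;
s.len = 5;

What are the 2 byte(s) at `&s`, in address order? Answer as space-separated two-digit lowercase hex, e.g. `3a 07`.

62 45

seq (12b) val=1572 bits=0x624 at bit 4: 0x6240
len (4b) val=5 bits=0x5 at bit 0: 0x6245
word = 0x6245 → big-endian bytes:
  [0]=0x62  [1]=0x45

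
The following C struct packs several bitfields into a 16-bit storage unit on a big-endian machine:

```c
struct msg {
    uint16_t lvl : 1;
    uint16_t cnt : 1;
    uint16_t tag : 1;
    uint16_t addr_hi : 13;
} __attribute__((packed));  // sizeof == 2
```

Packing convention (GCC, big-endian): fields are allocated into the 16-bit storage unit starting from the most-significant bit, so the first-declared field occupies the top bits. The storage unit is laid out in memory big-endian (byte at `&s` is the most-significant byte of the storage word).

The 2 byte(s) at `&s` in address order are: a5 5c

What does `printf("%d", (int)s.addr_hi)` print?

1372

[0]=0xa5 [1]=0x5c (big-endian) → word 0xa55c
lvl:1 @ bit 15 → (0xa55c>>15)&0x1 = 0x1
cnt:1 @ bit 14 → (0xa55c>>14)&0x1 = 0x0
tag:1 @ bit 13 → (0xa55c>>13)&0x1 = 0x1
addr_hi:13 @ bit 0 → (0xa55c>>0)&0x1fff = 0x55c  ←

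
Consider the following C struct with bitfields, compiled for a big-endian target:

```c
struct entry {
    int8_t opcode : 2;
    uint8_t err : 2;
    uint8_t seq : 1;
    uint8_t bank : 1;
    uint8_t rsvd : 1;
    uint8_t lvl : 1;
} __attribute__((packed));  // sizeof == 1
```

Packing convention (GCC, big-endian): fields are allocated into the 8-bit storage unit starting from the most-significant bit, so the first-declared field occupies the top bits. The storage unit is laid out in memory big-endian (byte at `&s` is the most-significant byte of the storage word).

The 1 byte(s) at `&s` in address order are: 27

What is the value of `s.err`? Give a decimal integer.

[0]=0x27 (big-endian) → word 0x27
opcode [6+:2] = (word>>6) & 0x3 = 0
err [4+:2] = (word>>4) & 0x3 = 2  ←
seq [3+:1] = (word>>3) & 0x1 = 0
bank [2+:1] = (word>>2) & 0x1 = 1
rsvd [1+:1] = (word>>1) & 0x1 = 1
lvl [0+:1] = (word>>0) & 0x1 = 1

2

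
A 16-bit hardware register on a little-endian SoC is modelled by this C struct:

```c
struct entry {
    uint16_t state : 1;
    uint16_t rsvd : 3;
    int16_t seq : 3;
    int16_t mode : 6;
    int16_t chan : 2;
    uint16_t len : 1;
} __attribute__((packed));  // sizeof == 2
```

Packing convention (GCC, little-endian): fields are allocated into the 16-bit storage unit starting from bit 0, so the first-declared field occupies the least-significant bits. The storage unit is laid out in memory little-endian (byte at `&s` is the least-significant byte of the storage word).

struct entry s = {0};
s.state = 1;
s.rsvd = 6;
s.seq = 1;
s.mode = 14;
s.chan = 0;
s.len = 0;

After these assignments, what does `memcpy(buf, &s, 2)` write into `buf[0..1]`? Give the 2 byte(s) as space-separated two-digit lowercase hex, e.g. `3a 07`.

[0+:1] state=1 & 0x1 = 0x1; word=0x0001
[1+:3] rsvd=6 & 0x7 = 0x6; word=0x000d
[4+:3] seq=1 & 0x7 = 0x1; word=0x001d
[7+:6] mode=14 & 0x3f = 0xe; word=0x071d
[13+:2] chan=0 & 0x3 = 0x0; word=0x071d
[15+:1] len=0 & 0x1 = 0x0; word=0x071d
word = 0x071d → little-endian bytes:
  [0]=0x1d  [1]=0x07

1d 07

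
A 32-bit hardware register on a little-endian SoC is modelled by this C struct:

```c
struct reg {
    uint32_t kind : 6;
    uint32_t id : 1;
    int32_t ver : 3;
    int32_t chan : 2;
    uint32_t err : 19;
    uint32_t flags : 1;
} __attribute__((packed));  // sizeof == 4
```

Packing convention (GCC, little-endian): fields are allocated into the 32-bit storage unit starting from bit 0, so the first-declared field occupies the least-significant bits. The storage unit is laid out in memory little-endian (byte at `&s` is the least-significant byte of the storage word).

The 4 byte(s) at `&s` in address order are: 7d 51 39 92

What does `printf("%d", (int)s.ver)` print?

2

[0]=0x7d [1]=0x51 [2]=0x39 [3]=0x92 (little-endian) → word 0x9239517d
kind [0+:6] = (word>>0) & 0x3f = 61
id [6+:1] = (word>>6) & 0x1 = 1
ver [7+:3] = (word>>7) & 0x7 = 2  ←
chan [10+:2] = (word>>10) & 0x3 = 0
err [12+:19] = (word>>12) & 0x7ffff = 74645
flags [31+:1] = (word>>31) & 0x1 = 1
ver signed 3b, MSB=0: value = 2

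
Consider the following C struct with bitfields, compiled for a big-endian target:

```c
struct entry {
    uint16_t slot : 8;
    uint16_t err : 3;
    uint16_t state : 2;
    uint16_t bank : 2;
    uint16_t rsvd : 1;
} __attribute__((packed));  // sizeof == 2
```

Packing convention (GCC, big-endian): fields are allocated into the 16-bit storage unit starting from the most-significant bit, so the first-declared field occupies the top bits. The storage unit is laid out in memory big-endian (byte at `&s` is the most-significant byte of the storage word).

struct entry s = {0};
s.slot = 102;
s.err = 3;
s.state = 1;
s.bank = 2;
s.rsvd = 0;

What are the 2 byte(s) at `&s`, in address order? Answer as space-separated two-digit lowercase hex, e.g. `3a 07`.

slot (8b) val=102 bits=0x66 at bit 8: 0x6600
err (3b) val=3 bits=0x3 at bit 5: 0x6660
state (2b) val=1 bits=0x1 at bit 3: 0x6668
bank (2b) val=2 bits=0x2 at bit 1: 0x666c
rsvd (1b) val=0 bits=0x0 at bit 0: 0x666c
word = 0x666c → big-endian bytes:
  [0]=0x66  [1]=0x6c

66 6c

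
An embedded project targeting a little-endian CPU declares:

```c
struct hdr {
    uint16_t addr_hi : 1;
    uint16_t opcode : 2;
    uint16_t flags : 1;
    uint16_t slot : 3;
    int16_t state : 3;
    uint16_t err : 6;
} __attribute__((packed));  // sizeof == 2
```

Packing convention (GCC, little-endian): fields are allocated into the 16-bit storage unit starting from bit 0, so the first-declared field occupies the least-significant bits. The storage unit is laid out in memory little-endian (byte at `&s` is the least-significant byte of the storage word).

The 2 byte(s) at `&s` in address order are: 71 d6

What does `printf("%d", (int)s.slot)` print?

[0]=0x71 [1]=0xd6 (little-endian) → word 0xd671
addr_hi [0+:1] = (word>>0) & 0x1 = 1
opcode [1+:2] = (word>>1) & 0x3 = 0
flags [3+:1] = (word>>3) & 0x1 = 0
slot [4+:3] = (word>>4) & 0x7 = 7  ←
state [7+:3] = (word>>7) & 0x7 = 4
err [10+:6] = (word>>10) & 0x3f = 53

7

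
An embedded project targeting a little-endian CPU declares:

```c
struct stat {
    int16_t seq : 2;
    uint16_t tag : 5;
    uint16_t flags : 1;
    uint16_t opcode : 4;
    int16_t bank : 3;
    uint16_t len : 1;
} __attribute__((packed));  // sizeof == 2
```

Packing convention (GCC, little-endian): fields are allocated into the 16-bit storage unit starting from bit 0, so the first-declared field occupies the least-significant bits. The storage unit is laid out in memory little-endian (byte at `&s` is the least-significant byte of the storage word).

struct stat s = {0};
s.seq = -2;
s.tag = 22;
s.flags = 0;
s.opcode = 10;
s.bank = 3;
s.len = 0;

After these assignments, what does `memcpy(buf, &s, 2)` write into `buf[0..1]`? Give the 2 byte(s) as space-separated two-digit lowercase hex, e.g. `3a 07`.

seq (2b) val=-2 bits=0x2 at bit 0: 0x0002
tag (5b) val=22 bits=0x16 at bit 2: 0x005a
flags (1b) val=0 bits=0x0 at bit 7: 0x005a
opcode (4b) val=10 bits=0xa at bit 8: 0x0a5a
bank (3b) val=3 bits=0x3 at bit 12: 0x3a5a
len (1b) val=0 bits=0x0 at bit 15: 0x3a5a
word = 0x3a5a → little-endian bytes:
  [0]=0x5a  [1]=0x3a

5a 3a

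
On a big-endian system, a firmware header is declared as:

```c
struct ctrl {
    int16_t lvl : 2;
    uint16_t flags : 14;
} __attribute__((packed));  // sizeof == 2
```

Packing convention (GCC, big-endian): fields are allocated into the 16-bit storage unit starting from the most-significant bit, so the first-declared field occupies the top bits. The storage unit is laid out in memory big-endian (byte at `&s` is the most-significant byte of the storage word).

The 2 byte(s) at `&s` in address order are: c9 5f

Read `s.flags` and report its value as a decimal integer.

[0]=0xc9 [1]=0x5f (big-endian) → word 0xc95f
lvl [14+:2] = (word>>14) & 0x3 = 3
flags [0+:14] = (word>>0) & 0x3fff = 2399  ←

2399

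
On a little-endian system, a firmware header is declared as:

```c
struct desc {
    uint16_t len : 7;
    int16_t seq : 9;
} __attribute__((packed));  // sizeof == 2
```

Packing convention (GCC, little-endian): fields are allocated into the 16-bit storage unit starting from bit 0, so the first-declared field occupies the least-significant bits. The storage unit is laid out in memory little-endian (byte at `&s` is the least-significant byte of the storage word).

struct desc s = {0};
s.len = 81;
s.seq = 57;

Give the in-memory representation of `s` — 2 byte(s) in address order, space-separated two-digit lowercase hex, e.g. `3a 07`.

len (7b) val=81 bits=0x51 at bit 0: 0x0051
seq (9b) val=57 bits=0x39 at bit 7: 0x1cd1
word = 0x1cd1 → little-endian bytes:
  [0]=0xd1  [1]=0x1c

d1 1c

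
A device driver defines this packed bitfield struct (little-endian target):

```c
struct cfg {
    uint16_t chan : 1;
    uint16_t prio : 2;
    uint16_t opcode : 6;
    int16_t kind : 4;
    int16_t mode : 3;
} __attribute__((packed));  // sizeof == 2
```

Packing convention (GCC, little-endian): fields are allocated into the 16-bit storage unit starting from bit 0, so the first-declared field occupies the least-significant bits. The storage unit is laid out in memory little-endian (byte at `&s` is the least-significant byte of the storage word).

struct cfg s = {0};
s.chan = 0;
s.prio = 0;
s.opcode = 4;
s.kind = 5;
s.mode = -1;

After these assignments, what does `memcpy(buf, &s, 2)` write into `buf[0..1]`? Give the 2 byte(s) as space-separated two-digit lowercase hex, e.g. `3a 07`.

[0+:1] chan=0 & 0x1 = 0x0; word=0x0000
[1+:2] prio=0 & 0x3 = 0x0; word=0x0000
[3+:6] opcode=4 & 0x3f = 0x4; word=0x0020
[9+:4] kind=5 & 0xf = 0x5; word=0x0a20
[13+:3] mode=-1 & 0x7 = 0x7; word=0xea20
word = 0xea20 → little-endian bytes:
  [0]=0x20  [1]=0xea

20 ea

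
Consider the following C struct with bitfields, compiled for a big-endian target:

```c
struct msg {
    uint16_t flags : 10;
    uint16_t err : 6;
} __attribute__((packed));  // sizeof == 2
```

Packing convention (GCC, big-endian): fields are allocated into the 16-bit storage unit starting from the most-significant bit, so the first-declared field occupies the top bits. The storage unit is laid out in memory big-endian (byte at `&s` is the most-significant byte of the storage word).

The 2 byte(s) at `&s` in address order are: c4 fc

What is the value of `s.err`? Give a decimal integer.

[0]=0xc4 [1]=0xfc (big-endian) → word 0xc4fc
flags:10 @ bit 6 → (0xc4fc>>6)&0x3ff = 0x313
err:6 @ bit 0 → (0xc4fc>>0)&0x3f = 0x3c  ←

60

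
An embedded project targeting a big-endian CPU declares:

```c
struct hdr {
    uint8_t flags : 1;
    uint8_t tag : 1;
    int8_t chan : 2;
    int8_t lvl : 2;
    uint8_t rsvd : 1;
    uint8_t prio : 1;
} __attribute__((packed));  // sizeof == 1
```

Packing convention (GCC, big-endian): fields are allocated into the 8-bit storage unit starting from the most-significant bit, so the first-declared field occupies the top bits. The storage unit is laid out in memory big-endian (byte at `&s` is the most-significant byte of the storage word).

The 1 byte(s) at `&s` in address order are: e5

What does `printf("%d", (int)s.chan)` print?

[0]=0xe5 (big-endian) → word 0xe5
flags [7+:1] = (word>>7) & 0x1 = 1
tag [6+:1] = (word>>6) & 0x1 = 1
chan [4+:2] = (word>>4) & 0x3 = 2  ←
lvl [2+:2] = (word>>2) & 0x3 = 1
rsvd [1+:1] = (word>>1) & 0x1 = 0
prio [0+:1] = (word>>0) & 0x1 = 1
chan signed 2b, MSB=1: 2 - 4 = -2

-2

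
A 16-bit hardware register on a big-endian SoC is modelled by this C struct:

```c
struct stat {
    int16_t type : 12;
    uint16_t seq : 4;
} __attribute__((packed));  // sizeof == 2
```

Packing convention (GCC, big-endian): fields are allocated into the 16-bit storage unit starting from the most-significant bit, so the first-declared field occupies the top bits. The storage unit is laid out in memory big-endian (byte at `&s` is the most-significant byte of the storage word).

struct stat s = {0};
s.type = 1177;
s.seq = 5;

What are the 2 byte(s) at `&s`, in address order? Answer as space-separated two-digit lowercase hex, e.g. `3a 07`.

49 95

type:12 = 1177 → 0x499 << 4 → word 0x4990
seq:4 = 5 → 0x5 << 0 → word 0x4995
word = 0x4995 → big-endian bytes:
  [0]=0x49  [1]=0x95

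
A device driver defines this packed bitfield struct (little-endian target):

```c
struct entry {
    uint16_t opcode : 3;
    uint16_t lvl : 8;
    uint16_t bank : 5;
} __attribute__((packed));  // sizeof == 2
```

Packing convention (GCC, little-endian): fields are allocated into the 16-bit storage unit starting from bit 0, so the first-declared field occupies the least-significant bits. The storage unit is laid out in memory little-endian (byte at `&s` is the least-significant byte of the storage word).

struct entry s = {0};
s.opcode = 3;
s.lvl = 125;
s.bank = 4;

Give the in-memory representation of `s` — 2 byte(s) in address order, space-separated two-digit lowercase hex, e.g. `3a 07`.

opcode (3b) val=3 bits=0x3 at bit 0: 0x0003
lvl (8b) val=125 bits=0x7d at bit 3: 0x03eb
bank (5b) val=4 bits=0x4 at bit 11: 0x23eb
word = 0x23eb → little-endian bytes:
  [0]=0xeb  [1]=0x23

eb 23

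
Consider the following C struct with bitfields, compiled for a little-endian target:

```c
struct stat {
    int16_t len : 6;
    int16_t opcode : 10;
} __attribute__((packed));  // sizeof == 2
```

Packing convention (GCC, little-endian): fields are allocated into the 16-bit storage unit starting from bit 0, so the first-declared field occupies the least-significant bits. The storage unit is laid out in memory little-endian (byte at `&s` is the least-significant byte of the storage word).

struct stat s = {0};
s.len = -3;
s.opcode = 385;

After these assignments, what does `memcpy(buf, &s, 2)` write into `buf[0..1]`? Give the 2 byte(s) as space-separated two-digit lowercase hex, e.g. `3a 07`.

[0+:6] len=-3 & 0x3f = 0x3d; word=0x003d
[6+:10] opcode=385 & 0x3ff = 0x181; word=0x607d
word = 0x607d → little-endian bytes:
  [0]=0x7d  [1]=0x60

7d 60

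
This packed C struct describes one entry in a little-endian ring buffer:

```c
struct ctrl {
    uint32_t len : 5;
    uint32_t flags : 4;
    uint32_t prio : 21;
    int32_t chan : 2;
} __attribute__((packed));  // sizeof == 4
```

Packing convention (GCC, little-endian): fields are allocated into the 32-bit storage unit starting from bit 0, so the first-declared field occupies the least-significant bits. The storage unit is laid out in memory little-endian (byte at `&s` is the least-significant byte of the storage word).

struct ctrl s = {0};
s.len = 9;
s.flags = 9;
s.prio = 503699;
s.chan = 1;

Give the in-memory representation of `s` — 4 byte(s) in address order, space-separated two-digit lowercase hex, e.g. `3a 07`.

len:5 = 9 → 0x9 << 0 → word 0x00000009
flags:4 = 9 → 0x9 << 5 → word 0x00000129
prio:21 = 503699 → 0x7af93 << 9 → word 0x0f5f2729
chan:2 = 1 → 0x1 << 30 → word 0x4f5f2729
word = 0x4f5f2729 → little-endian bytes:
  [0]=0x29  [1]=0x27  [2]=0x5f  [3]=0x4f

29 27 5f 4f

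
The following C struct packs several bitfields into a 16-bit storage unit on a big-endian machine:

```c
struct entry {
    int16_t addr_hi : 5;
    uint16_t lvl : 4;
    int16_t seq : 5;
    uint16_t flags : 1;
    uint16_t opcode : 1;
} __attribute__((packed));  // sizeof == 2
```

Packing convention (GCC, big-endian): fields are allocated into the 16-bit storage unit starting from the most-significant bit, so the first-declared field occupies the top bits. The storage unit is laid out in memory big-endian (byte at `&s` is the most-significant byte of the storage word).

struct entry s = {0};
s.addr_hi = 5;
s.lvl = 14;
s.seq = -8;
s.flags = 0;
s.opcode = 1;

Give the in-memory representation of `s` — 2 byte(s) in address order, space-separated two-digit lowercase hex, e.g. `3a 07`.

addr_hi:5 = 5 → 0x5 << 11 → word 0x2800
lvl:4 = 14 → 0xe << 7 → word 0x2f00
seq:5 = -8 → 0x18 << 2 → word 0x2f60
flags:1 = 0 → 0x0 << 1 → word 0x2f60
opcode:1 = 1 → 0x1 << 0 → word 0x2f61
word = 0x2f61 → big-endian bytes:
  [0]=0x2f  [1]=0x61

2f 61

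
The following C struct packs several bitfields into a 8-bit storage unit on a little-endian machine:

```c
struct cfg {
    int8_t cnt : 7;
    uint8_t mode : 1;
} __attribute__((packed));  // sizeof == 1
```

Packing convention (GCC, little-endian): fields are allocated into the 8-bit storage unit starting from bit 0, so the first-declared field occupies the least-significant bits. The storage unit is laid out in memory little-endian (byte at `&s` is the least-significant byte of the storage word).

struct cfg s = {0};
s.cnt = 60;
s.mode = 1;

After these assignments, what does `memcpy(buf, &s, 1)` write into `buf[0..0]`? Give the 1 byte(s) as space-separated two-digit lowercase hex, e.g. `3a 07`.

cnt (7b) val=60 bits=0x3c at bit 0: 0x3c
mode (1b) val=1 bits=0x1 at bit 7: 0xbc
word = 0xbc → little-endian bytes:
  [0]=0xbc

bc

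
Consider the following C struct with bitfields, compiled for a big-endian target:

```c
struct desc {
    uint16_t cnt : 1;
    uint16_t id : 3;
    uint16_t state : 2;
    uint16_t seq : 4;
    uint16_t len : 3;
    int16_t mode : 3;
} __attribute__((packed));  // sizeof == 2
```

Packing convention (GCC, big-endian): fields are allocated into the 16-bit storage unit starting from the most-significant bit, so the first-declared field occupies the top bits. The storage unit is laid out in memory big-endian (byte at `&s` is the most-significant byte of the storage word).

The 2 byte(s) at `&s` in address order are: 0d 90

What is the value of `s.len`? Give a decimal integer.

2

[0]=0x0d [1]=0x90 (big-endian) → word 0x0d90
cnt [15+:1] = (word>>15) & 0x1 = 0
id [12+:3] = (word>>12) & 0x7 = 0
state [10+:2] = (word>>10) & 0x3 = 3
seq [6+:4] = (word>>6) & 0xf = 6
len [3+:3] = (word>>3) & 0x7 = 2  ←
mode [0+:3] = (word>>0) & 0x7 = 0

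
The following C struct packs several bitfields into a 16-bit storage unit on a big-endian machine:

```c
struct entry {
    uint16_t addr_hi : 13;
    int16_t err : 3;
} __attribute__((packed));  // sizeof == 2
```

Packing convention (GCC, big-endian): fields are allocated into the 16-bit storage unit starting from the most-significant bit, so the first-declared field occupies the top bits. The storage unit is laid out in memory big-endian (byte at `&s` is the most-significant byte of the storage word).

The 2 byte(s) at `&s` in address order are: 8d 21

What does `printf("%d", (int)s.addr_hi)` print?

[0]=0x8d [1]=0x21 (big-endian) → word 0x8d21
addr_hi:13 @ bit 3 → (0x8d21>>3)&0x1fff = 0x11a4  ←
err:3 @ bit 0 → (0x8d21>>0)&0x7 = 0x1

4516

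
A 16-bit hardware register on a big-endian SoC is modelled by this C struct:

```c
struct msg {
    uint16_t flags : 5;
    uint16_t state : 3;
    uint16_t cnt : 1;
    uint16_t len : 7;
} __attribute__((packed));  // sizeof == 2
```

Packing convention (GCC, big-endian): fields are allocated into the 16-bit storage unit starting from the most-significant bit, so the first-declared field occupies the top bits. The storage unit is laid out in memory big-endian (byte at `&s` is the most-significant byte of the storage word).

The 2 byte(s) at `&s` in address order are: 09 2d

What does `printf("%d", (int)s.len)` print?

45

[0]=0x09 [1]=0x2d (big-endian) → word 0x092d
flags [11+:5] = (word>>11) & 0x1f = 1
state [8+:3] = (word>>8) & 0x7 = 1
cnt [7+:1] = (word>>7) & 0x1 = 0
len [0+:7] = (word>>0) & 0x7f = 45  ←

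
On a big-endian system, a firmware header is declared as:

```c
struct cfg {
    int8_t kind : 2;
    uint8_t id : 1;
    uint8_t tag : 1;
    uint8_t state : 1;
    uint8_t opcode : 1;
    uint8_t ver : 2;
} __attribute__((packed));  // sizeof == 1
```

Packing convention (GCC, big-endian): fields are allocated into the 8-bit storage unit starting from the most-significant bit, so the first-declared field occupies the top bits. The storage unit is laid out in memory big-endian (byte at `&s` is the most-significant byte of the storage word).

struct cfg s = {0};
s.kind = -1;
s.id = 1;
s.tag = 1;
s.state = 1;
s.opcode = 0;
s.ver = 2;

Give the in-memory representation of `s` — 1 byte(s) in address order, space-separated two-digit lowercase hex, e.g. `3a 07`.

kind:2 = -1 → 0x3 << 6 → word 0xc0
id:1 = 1 → 0x1 << 5 → word 0xe0
tag:1 = 1 → 0x1 << 4 → word 0xf0
state:1 = 1 → 0x1 << 3 → word 0xf8
opcode:1 = 0 → 0x0 << 2 → word 0xf8
ver:2 = 2 → 0x2 << 0 → word 0xfa
word = 0xfa → big-endian bytes:
  [0]=0xfa

fa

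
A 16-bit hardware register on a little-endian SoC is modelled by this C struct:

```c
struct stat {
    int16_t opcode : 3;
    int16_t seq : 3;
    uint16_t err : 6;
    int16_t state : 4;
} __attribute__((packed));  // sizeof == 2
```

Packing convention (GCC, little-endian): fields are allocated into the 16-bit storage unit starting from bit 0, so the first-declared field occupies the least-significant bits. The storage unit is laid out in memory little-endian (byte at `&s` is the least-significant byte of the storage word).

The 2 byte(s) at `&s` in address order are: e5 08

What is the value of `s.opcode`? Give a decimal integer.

-3

[0]=0xe5 [1]=0x08 (little-endian) → word 0x08e5
opcode [0+:3] = (word>>0) & 0x7 = 5  ←
seq [3+:3] = (word>>3) & 0x7 = 4
err [6+:6] = (word>>6) & 0x3f = 35
state [12+:4] = (word>>12) & 0xf = 0
opcode signed 3b, MSB=1: 5 - 8 = -3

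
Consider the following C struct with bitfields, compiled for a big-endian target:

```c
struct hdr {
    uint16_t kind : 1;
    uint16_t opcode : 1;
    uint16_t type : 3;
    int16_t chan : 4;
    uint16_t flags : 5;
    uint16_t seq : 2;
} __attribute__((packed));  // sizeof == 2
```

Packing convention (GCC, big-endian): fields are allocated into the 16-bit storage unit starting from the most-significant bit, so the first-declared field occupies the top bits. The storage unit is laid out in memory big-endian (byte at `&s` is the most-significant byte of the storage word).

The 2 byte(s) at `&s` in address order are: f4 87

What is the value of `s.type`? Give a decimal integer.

6

[0]=0xf4 [1]=0x87 (big-endian) → word 0xf487
kind [15+:1] = (word>>15) & 0x1 = 1
opcode [14+:1] = (word>>14) & 0x1 = 1
type [11+:3] = (word>>11) & 0x7 = 6  ←
chan [7+:4] = (word>>7) & 0xf = 9
flags [2+:5] = (word>>2) & 0x1f = 1
seq [0+:2] = (word>>0) & 0x3 = 3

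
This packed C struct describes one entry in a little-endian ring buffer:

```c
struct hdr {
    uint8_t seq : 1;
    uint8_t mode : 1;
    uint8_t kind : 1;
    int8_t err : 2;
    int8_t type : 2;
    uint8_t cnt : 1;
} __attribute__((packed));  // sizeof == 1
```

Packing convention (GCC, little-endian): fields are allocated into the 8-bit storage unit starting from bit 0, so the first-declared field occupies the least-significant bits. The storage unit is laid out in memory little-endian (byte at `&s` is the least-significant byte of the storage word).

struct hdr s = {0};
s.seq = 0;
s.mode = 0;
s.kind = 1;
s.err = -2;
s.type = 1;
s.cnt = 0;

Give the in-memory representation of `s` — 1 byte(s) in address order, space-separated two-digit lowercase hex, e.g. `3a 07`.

seq:1 = 0 → 0x0 << 0 → word 0x00
mode:1 = 0 → 0x0 << 1 → word 0x00
kind:1 = 1 → 0x1 << 2 → word 0x04
err:2 = -2 → 0x2 << 3 → word 0x14
type:2 = 1 → 0x1 << 5 → word 0x34
cnt:1 = 0 → 0x0 << 7 → word 0x34
word = 0x34 → little-endian bytes:
  [0]=0x34

34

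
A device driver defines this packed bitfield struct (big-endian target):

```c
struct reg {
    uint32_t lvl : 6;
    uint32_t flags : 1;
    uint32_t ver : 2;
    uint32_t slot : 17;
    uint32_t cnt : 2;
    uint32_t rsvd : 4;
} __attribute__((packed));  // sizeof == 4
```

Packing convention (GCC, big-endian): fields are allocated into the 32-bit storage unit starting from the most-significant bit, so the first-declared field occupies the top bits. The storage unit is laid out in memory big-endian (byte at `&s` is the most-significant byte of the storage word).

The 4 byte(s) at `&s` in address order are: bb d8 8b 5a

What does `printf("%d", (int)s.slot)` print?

90669

[0]=0xbb [1]=0xd8 [2]=0x8b [3]=0x5a (big-endian) → word 0xbbd88b5a
lvl:6 @ bit 26 → (0xbbd88b5a>>26)&0x3f = 0x2e
flags:1 @ bit 25 → (0xbbd88b5a>>25)&0x1 = 0x1
ver:2 @ bit 23 → (0xbbd88b5a>>23)&0x3 = 0x3
slot:17 @ bit 6 → (0xbbd88b5a>>6)&0x1ffff = 0x1622d  ←
cnt:2 @ bit 4 → (0xbbd88b5a>>4)&0x3 = 0x1
rsvd:4 @ bit 0 → (0xbbd88b5a>>0)&0xf = 0xa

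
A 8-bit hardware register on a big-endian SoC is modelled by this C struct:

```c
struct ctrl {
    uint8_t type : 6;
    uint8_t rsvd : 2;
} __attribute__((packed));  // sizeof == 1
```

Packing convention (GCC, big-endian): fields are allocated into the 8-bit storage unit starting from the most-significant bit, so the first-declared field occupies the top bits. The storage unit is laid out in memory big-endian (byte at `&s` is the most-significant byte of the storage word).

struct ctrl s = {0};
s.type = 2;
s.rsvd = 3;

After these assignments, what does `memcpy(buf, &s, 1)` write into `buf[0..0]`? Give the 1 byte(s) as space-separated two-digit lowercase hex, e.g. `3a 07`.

0b

[2+:6] type=2 & 0x3f = 0x2; word=0x08
[0+:2] rsvd=3 & 0x3 = 0x3; word=0x0b
word = 0x0b → big-endian bytes:
  [0]=0x0b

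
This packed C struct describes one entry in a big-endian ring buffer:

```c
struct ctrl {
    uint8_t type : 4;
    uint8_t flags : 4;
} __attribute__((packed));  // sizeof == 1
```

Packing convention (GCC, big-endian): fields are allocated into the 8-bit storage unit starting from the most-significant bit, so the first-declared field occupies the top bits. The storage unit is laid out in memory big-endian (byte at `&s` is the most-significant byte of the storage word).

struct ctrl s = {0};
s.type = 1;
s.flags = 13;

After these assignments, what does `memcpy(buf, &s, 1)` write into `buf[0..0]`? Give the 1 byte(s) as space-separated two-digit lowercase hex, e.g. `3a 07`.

1d

[4+:4] type=1 & 0xf = 0x1; word=0x10
[0+:4] flags=13 & 0xf = 0xd; word=0x1d
word = 0x1d → big-endian bytes:
  [0]=0x1d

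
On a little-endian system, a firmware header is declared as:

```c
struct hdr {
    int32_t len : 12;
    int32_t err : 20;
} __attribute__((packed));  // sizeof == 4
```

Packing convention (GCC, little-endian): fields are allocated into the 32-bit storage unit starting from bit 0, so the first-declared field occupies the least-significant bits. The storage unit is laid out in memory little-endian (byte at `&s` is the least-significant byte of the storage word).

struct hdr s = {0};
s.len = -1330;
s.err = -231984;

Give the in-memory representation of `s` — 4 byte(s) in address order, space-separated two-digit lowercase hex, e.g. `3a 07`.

ce 0a 5d c7

len (12b) val=-1330 bits=0xace at bit 0: 0x00000ace
err (20b) val=-231984 bits=0xc75d0 at bit 12: 0xc75d0ace
word = 0xc75d0ace → little-endian bytes:
  [0]=0xce  [1]=0x0a  [2]=0x5d  [3]=0xc7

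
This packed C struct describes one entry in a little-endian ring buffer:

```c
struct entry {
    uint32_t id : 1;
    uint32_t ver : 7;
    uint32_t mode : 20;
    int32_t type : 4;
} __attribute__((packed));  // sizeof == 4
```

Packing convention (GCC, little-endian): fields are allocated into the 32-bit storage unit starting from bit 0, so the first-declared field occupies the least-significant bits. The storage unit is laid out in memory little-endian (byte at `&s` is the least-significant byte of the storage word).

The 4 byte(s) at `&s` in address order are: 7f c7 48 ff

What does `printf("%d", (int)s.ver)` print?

63

[0]=0x7f [1]=0xc7 [2]=0x48 [3]=0xff (little-endian) → word 0xff48c77f
id:1 @ bit 0 → (0xff48c77f>>0)&0x1 = 0x1
ver:7 @ bit 1 → (0xff48c77f>>1)&0x7f = 0x3f  ←
mode:20 @ bit 8 → (0xff48c77f>>8)&0xfffff = 0xf48c7
type:4 @ bit 28 → (0xff48c77f>>28)&0xf = 0xf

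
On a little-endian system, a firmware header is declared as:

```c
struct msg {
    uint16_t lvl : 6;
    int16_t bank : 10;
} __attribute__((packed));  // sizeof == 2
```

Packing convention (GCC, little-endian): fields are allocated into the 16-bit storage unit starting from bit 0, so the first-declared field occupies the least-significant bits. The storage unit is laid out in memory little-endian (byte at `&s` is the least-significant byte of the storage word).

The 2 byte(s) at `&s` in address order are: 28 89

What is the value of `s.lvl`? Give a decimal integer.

[0]=0x28 [1]=0x89 (little-endian) → word 0x8928
lvl [0+:6] = (word>>0) & 0x3f = 40  ←
bank [6+:10] = (word>>6) & 0x3ff = 548

40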